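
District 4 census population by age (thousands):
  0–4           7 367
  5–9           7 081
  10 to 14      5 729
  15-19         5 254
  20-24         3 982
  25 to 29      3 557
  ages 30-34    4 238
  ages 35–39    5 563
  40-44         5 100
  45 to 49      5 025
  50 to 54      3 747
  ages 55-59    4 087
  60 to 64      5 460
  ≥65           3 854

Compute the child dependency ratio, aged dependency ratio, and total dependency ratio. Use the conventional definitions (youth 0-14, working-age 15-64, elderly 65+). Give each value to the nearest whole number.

Youth dependency ratio: 44
Old-age dependency ratio: 8
Total dependency ratio: 52

0–14: 7 367 + 7 081 + 5 729 = 20 177
15–64: 5 254 + 3 982 + 3 557 + 4 238 + 5 563 + 5 100 + 5 025 + 3 747 + 4 087 + 5 460 = 46 013
65+: 3 854
Youth dependency ratio = 20 177 / 46 013 × 100 = 44
Old-age dependency ratio = 3 854 / 46 013 × 100 = 8
Total dependency ratio = (20 177 + 3 854) / 46 013 × 100 = 24 031 / 46 013 × 100 = 52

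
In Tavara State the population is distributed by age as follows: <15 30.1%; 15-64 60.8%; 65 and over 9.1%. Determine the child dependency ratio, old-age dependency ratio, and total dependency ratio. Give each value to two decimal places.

Youth dependency ratio: 49.51
Old-age dependency ratio: 14.97
Total dependency ratio: 64.47

Youth dependency ratio = 30.1 / 60.8 × 100 = 49.51
Old-age dependency ratio = 9.1 / 60.8 × 100 = 14.97
Total dependency ratio = (30.1 + 9.1) / 60.8 × 100 = 39.2 / 60.8 × 100 = 64.47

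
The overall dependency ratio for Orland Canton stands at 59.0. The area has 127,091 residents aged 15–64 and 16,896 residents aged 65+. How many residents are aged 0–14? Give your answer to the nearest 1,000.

Aged 0–14: 58,000

Total dependency ratio = (youth + elderly) / working-age × 100
59.0 = (Y + 16,896) / 127,091 × 100
⇒ 58,000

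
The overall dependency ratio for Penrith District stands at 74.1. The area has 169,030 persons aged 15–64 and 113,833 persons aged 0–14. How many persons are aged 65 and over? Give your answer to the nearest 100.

Aged 65 and over: 11,400

Total dependency ratio = (youth + elderly) / working-age × 100
74.1 = (113,833 + E) / 169,030 × 100
⇒ 11,400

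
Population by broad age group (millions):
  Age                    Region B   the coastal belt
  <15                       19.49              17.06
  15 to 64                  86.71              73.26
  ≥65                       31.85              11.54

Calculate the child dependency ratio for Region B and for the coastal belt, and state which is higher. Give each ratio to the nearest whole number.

Region B: 19.49 / 86.71 × 100 = 22
the coastal belt: 17.06 / 73.26 × 100 = 23

Region B: 22
the coastal belt: 23
Higher: the coastal belt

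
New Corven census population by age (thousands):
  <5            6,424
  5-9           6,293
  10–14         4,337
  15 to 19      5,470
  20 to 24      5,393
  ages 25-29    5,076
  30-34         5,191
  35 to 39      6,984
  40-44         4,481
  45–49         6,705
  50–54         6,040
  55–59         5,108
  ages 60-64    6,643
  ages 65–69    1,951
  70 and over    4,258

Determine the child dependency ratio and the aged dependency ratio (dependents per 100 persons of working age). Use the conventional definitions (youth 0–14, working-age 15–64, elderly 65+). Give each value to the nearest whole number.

Youth dependency ratio: 30
Old-age dependency ratio: 11

0–14: 6,424 + 6,293 + 4,337 = 17,054
15–64: 5,470 + 5,393 + 5,076 + 5,191 + 6,984 + 4,481 + 6,705 + 6,040 + 5,108 + 6,643 = 57,091
65+: 1,951 + 4,258 = 6,209
Youth dependency ratio = 17,054 / 57,091 × 100 = 30
Old-age dependency ratio = 6,209 / 57,091 × 100 = 11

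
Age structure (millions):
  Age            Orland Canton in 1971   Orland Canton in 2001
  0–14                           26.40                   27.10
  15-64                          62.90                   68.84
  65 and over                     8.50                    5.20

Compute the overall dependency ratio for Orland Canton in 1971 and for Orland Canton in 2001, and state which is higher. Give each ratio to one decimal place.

Orland Canton in 1971: (26.40 + 8.50) / 62.90 × 100 = 34.90 / 62.90 × 100 = 55.5
Orland Canton in 2001: (27.10 + 5.20) / 68.84 × 100 = 32.30 / 68.84 × 100 = 46.9

Orland Canton in 1971: 55.5
Orland Canton in 2001: 46.9
Higher: Orland Canton in 1971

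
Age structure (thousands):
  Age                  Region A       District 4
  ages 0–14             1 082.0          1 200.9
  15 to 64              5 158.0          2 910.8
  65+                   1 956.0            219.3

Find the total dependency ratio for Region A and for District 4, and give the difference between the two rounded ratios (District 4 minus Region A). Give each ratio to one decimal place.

Region A: (1 082.0 + 1 956.0) / 5 158.0 × 100 = 3 038.0 / 5 158.0 × 100 = 58.9
District 4: (1 200.9 + 219.3) / 2 910.8 × 100 = 1 420.2 / 2 910.8 × 100 = 48.8

Region A: 58.9
District 4: 48.8
Difference: -10.1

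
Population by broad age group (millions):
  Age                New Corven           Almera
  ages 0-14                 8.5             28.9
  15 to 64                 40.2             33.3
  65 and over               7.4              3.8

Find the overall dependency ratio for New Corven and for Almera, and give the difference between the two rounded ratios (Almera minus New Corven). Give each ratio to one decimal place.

New Corven: 39.6
Almera: 98.2
Difference: +58.6

New Corven: (8.5 + 7.4) / 40.2 × 100 = 15.9 / 40.2 × 100 = 39.6
Almera: (28.9 + 3.8) / 33.3 × 100 = 32.7 / 33.3 × 100 = 98.2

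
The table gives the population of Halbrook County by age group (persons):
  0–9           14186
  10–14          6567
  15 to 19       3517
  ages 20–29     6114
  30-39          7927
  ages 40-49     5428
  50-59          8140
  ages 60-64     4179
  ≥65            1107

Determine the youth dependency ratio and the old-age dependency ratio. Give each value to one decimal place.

0–14: 14186 + 6567 = 20753
15–64: 3517 + 6114 + 7927 + 5428 + 8140 + 4179 = 35305
65+: 1107
Youth dependency ratio = 20753 / 35305 × 100 = 58.8
Old-age dependency ratio = 1107 / 35305 × 100 = 3.1

Youth dependency ratio: 58.8
Old-age dependency ratio: 3.1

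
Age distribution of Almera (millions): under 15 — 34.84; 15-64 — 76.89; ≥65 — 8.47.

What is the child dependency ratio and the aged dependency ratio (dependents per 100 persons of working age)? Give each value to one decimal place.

Youth dependency ratio: 45.3
Old-age dependency ratio: 11.0

Youth dependency ratio = 34.84 / 76.89 × 100 = 45.3
Old-age dependency ratio = 8.47 / 76.89 × 100 = 11.0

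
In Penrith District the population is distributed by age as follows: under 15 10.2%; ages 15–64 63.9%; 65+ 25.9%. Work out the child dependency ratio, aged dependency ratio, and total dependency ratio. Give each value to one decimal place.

Youth dependency ratio: 16.0
Old-age dependency ratio: 40.5
Total dependency ratio: 56.5

Youth dependency ratio = 10.2 / 63.9 × 100 = 16.0
Old-age dependency ratio = 25.9 / 63.9 × 100 = 40.5
Total dependency ratio = (10.2 + 25.9) / 63.9 × 100 = 36.1 / 63.9 × 100 = 56.5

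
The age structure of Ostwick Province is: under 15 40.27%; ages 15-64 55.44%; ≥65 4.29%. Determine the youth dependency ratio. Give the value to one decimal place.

Youth dependency ratio = 40.27 / 55.44 × 100 = 72.6

Youth dependency ratio: 72.6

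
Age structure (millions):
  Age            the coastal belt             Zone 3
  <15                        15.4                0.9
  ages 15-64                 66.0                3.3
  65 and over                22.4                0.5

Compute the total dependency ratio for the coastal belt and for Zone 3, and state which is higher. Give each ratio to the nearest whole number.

the coastal belt: 57
Zone 3: 42
Higher: the coastal belt

the coastal belt: (15.4 + 22.4) / 66.0 × 100 = 37.8 / 66.0 × 100 = 57
Zone 3: (0.9 + 0.5) / 3.3 × 100 = 1.4 / 3.3 × 100 = 42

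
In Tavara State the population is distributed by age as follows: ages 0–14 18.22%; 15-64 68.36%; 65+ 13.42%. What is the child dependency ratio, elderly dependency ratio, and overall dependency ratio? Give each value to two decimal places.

Youth dependency ratio: 26.65
Old-age dependency ratio: 19.63
Total dependency ratio: 46.28

Youth dependency ratio = 18.22 / 68.36 × 100 = 26.65
Old-age dependency ratio = 13.42 / 68.36 × 100 = 19.63
Total dependency ratio = (18.22 + 13.42) / 68.36 × 100 = 31.64 / 68.36 × 100 = 46.28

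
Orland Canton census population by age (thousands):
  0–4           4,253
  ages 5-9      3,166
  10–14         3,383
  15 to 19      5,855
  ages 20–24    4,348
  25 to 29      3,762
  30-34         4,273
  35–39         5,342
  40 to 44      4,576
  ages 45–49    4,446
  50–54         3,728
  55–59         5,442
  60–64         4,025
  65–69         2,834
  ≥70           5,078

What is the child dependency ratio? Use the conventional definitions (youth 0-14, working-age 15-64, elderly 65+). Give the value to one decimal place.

0–14: 4,253 + 3,166 + 3,383 = 10,802
15–64: 5,855 + 4,348 + 3,762 + 4,273 + 5,342 + 4,576 + 4,446 + 3,728 + 5,442 + 4,025 = 45,797
65+: 2,834 + 5,078 = 7,912
Youth dependency ratio = 10,802 / 45,797 × 100 = 23.6

Youth dependency ratio: 23.6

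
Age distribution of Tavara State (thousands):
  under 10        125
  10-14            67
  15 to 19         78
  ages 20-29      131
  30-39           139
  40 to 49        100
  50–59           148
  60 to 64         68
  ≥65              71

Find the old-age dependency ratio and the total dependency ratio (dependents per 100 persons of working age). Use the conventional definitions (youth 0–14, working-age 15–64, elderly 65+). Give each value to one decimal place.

Old-age dependency ratio: 10.7
Total dependency ratio: 39.6

0–14: 125 + 67 = 192
15–64: 78 + 131 + 139 + 100 + 148 + 68 = 664
65+: 71
Old-age dependency ratio = 71 / 664 × 100 = 10.7
Total dependency ratio = (192 + 71) / 664 × 100 = 263 / 664 × 100 = 39.6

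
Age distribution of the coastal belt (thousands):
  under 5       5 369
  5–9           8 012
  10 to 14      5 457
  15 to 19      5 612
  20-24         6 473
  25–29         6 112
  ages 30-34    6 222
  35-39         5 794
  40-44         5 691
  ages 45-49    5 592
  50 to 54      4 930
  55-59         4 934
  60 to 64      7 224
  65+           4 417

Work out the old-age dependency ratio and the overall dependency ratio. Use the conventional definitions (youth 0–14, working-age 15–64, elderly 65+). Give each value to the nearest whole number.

Old-age dependency ratio: 8
Total dependency ratio: 40

0–14: 5 369 + 8 012 + 5 457 = 18 838
15–64: 5 612 + 6 473 + 6 112 + 6 222 + 5 794 + 5 691 + 5 592 + 4 930 + 4 934 + 7 224 = 58 584
65+: 4 417
Old-age dependency ratio = 4 417 / 58 584 × 100 = 8
Total dependency ratio = (18 838 + 4 417) / 58 584 × 100 = 23 255 / 58 584 × 100 = 40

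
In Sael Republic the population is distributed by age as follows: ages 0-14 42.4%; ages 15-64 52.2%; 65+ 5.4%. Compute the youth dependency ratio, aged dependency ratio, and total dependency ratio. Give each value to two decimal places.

Youth dependency ratio: 81.23
Old-age dependency ratio: 10.34
Total dependency ratio: 91.57

Youth dependency ratio = 42.4 / 52.2 × 100 = 81.23
Old-age dependency ratio = 5.4 / 52.2 × 100 = 10.34
Total dependency ratio = (42.4 + 5.4) / 52.2 × 100 = 47.8 / 52.2 × 100 = 91.57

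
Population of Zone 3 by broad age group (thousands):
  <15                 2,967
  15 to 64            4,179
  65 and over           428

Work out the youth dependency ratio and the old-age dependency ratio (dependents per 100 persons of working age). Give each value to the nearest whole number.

Youth dependency ratio = 2,967 / 4,179 × 100 = 71
Old-age dependency ratio = 428 / 4,179 × 100 = 10

Youth dependency ratio: 71
Old-age dependency ratio: 10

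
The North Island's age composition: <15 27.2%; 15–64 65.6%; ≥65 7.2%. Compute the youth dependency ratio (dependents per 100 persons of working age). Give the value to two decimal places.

Youth dependency ratio: 41.46

Youth dependency ratio = 27.2 / 65.6 × 100 = 41.46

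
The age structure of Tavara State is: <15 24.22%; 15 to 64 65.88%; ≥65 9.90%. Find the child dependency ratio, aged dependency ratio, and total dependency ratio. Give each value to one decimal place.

Youth dependency ratio: 36.8
Old-age dependency ratio: 15.0
Total dependency ratio: 51.8

Youth dependency ratio = 24.22 / 65.88 × 100 = 36.8
Old-age dependency ratio = 9.90 / 65.88 × 100 = 15.0
Total dependency ratio = (24.22 + 9.90) / 65.88 × 100 = 34.12 / 65.88 × 100 = 51.8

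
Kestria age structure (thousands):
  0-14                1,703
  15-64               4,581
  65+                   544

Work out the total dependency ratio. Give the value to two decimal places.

Total dependency ratio: 49.05

Total dependency ratio = (1,703 + 544) / 4,581 × 100 = 2,247 / 4,581 × 100 = 49.05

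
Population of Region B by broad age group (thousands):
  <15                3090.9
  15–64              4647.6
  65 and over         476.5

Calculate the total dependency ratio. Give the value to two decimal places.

Total dependency ratio = (3090.9 + 476.5) / 4647.6 × 100 = 3567.4 / 4647.6 × 100 = 76.76

Total dependency ratio: 76.76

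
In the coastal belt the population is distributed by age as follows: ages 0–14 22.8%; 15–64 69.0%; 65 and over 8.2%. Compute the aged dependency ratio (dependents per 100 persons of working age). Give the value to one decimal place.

Old-age dependency ratio = 8.2 / 69.0 × 100 = 11.9

Old-age dependency ratio: 11.9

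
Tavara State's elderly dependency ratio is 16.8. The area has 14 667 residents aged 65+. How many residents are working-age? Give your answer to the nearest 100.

Old-age dependency ratio = elderly / working-age × 100
16.8 = 14 667 / W × 100
⇒ 87 300

Working-age: 87 300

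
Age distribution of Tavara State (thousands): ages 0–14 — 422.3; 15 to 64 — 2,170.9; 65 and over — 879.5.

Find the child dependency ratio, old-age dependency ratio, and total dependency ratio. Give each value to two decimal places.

Youth dependency ratio: 19.45
Old-age dependency ratio: 40.51
Total dependency ratio: 59.97

Youth dependency ratio = 422.3 / 2,170.9 × 100 = 19.45
Old-age dependency ratio = 879.5 / 2,170.9 × 100 = 40.51
Total dependency ratio = (422.3 + 879.5) / 2,170.9 × 100 = 1,301.8 / 2,170.9 × 100 = 59.97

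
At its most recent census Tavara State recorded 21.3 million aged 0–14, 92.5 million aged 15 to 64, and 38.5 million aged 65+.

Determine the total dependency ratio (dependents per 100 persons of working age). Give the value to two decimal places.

Total dependency ratio: 64.65

Total dependency ratio = (21.3 + 38.5) / 92.5 × 100 = 59.8 / 92.5 × 100 = 64.65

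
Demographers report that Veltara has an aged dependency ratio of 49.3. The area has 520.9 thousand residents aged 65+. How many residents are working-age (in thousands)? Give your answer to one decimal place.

Working-age: 1056.6

Old-age dependency ratio = elderly / working-age × 100
49.3 = 520.9 / W × 100
⇒ 1056.6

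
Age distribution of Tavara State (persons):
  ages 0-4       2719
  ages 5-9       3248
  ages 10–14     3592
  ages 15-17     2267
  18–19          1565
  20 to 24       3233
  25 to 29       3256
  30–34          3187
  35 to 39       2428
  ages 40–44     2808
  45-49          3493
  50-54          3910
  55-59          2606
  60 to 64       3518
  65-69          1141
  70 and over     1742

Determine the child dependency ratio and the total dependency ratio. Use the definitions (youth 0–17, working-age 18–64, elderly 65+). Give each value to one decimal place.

0–17: 2719 + 3248 + 3592 + 2267 = 11826
18–64: 1565 + 3233 + 3256 + 3187 + 2428 + 2808 + 3493 + 3910 + 2606 + 3518 = 30004
65+: 1141 + 1742 = 2883
Youth dependency ratio = 11826 / 30004 × 100 = 39.4
Total dependency ratio = (11826 + 2883) / 30004 × 100 = 14709 / 30004 × 100 = 49.0

Youth dependency ratio: 39.4
Total dependency ratio: 49.0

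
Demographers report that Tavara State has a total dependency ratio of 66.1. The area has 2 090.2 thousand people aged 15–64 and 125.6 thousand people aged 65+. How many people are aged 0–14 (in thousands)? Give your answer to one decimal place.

Total dependency ratio = (youth + elderly) / working-age × 100
66.1 = (Y + 125.6) / 2 090.2 × 100
⇒ 1 256.0

Aged 0–14: 1 256.0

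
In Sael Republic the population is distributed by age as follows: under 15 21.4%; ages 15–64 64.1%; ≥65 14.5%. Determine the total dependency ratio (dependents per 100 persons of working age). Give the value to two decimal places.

Total dependency ratio = (21.4 + 14.5) / 64.1 × 100 = 35.9 / 64.1 × 100 = 56.01

Total dependency ratio: 56.01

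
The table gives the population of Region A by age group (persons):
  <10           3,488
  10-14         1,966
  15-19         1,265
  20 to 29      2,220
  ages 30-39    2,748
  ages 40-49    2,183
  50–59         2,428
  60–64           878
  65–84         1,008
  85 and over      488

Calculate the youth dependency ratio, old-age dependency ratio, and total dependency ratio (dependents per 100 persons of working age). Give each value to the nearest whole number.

0–14: 3,488 + 1,966 = 5,454
15–64: 1,265 + 2,220 + 2,748 + 2,183 + 2,428 + 878 = 11,722
65+: 1,008 + 488 = 1,496
Youth dependency ratio = 5,454 / 11,722 × 100 = 47
Old-age dependency ratio = 1,496 / 11,722 × 100 = 13
Total dependency ratio = (5,454 + 1,496) / 11,722 × 100 = 6,950 / 11,722 × 100 = 59

Youth dependency ratio: 47
Old-age dependency ratio: 13
Total dependency ratio: 59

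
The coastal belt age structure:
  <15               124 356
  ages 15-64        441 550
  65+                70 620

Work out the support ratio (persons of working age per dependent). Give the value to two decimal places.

Support ratio = 441 550 / (124 356 + 70 620) = 441 550 / 194 976 = 2.26

Support ratio: 2.26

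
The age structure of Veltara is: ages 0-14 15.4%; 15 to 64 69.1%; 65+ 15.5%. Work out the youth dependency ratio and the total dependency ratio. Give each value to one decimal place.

Youth dependency ratio = 15.4 / 69.1 × 100 = 22.3
Total dependency ratio = (15.4 + 15.5) / 69.1 × 100 = 30.9 / 69.1 × 100 = 44.7

Youth dependency ratio: 22.3
Total dependency ratio: 44.7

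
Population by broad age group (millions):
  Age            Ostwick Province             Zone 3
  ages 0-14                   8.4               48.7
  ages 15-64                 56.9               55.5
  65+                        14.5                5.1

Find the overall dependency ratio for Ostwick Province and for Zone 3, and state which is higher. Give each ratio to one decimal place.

Ostwick Province: (8.4 + 14.5) / 56.9 × 100 = 22.9 / 56.9 × 100 = 40.2
Zone 3: (48.7 + 5.1) / 55.5 × 100 = 53.8 / 55.5 × 100 = 96.9

Ostwick Province: 40.2
Zone 3: 96.9
Higher: Zone 3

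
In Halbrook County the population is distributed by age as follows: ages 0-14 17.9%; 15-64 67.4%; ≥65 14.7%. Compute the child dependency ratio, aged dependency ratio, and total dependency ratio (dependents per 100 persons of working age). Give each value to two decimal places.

Youth dependency ratio: 26.56
Old-age dependency ratio: 21.81
Total dependency ratio: 48.37

Youth dependency ratio = 17.9 / 67.4 × 100 = 26.56
Old-age dependency ratio = 14.7 / 67.4 × 100 = 21.81
Total dependency ratio = (17.9 + 14.7) / 67.4 × 100 = 32.6 / 67.4 × 100 = 48.37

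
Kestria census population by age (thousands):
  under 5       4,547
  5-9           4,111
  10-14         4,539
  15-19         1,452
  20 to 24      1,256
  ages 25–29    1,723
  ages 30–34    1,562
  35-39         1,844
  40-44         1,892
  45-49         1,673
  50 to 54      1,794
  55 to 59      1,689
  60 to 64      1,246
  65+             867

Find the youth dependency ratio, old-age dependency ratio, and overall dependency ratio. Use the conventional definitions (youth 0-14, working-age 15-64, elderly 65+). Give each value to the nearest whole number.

0–14: 4,547 + 4,111 + 4,539 = 13,197
15–64: 1,452 + 1,256 + 1,723 + 1,562 + 1,844 + 1,892 + 1,673 + 1,794 + 1,689 + 1,246 = 16,131
65+: 867
Youth dependency ratio = 13,197 / 16,131 × 100 = 82
Old-age dependency ratio = 867 / 16,131 × 100 = 5
Total dependency ratio = (13,197 + 867) / 16,131 × 100 = 14,064 / 16,131 × 100 = 87

Youth dependency ratio: 82
Old-age dependency ratio: 5
Total dependency ratio: 87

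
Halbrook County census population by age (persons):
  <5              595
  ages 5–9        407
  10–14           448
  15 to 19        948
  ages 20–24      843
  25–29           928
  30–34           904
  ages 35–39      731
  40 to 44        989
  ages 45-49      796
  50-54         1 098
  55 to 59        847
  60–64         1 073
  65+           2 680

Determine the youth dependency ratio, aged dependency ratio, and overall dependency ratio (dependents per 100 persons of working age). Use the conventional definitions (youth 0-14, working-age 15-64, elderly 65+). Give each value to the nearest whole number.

Youth dependency ratio: 16
Old-age dependency ratio: 29
Total dependency ratio: 45

0–14: 595 + 407 + 448 = 1 450
15–64: 948 + 843 + 928 + 904 + 731 + 989 + 796 + 1 098 + 847 + 1 073 = 9 157
65+: 2 680
Youth dependency ratio = 1 450 / 9 157 × 100 = 16
Old-age dependency ratio = 2 680 / 9 157 × 100 = 29
Total dependency ratio = (1 450 + 2 680) / 9 157 × 100 = 4 130 / 9 157 × 100 = 45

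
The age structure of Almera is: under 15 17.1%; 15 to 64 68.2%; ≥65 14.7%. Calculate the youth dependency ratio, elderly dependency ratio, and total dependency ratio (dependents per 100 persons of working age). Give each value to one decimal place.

Youth dependency ratio: 25.1
Old-age dependency ratio: 21.6
Total dependency ratio: 46.6

Youth dependency ratio = 17.1 / 68.2 × 100 = 25.1
Old-age dependency ratio = 14.7 / 68.2 × 100 = 21.6
Total dependency ratio = (17.1 + 14.7) / 68.2 × 100 = 31.8 / 68.2 × 100 = 46.6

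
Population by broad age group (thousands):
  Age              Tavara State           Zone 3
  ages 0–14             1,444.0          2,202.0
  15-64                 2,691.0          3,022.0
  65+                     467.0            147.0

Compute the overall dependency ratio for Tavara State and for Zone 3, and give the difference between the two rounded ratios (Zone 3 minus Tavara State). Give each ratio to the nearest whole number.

Tavara State: (1,444.0 + 467.0) / 2,691.0 × 100 = 1,911.0 / 2,691.0 × 100 = 71
Zone 3: (2,202.0 + 147.0) / 3,022.0 × 100 = 2,349.0 / 3,022.0 × 100 = 78

Tavara State: 71
Zone 3: 78
Difference: +7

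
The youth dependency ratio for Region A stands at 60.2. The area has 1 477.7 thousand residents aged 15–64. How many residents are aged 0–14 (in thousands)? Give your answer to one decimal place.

Aged 0–14: 889.6

Youth dependency ratio = youth / working-age × 100
60.2 = Y / 1 477.7 × 100
⇒ 889.6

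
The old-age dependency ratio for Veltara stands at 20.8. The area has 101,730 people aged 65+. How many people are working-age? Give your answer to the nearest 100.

Working-age: 489,100

Old-age dependency ratio = elderly / working-age × 100
20.8 = 101,730 / W × 100
⇒ 489,100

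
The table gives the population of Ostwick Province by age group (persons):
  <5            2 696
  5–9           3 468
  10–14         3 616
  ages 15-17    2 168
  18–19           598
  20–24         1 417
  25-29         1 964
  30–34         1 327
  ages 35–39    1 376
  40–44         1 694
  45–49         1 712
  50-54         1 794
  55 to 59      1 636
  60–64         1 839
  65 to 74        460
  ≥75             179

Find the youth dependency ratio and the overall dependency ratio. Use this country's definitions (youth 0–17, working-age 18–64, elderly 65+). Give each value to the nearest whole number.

Youth dependency ratio: 78
Total dependency ratio: 82

0–17: 2 696 + 3 468 + 3 616 + 2 168 = 11 948
18–64: 598 + 1 417 + 1 964 + 1 327 + 1 376 + 1 694 + 1 712 + 1 794 + 1 636 + 1 839 = 15 357
65+: 460 + 179 = 639
Youth dependency ratio = 11 948 / 15 357 × 100 = 78
Total dependency ratio = (11 948 + 639) / 15 357 × 100 = 12 587 / 15 357 × 100 = 82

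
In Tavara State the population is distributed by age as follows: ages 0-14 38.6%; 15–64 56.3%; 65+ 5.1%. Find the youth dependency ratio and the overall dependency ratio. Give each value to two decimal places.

Youth dependency ratio: 68.56
Total dependency ratio: 77.62

Youth dependency ratio = 38.6 / 56.3 × 100 = 68.56
Total dependency ratio = (38.6 + 5.1) / 56.3 × 100 = 43.7 / 56.3 × 100 = 77.62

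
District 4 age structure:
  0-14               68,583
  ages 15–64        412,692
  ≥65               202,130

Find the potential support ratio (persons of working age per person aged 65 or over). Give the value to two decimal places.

Potential support ratio: 2.04

Potential support ratio = 412,692 / 202,130 = 2.04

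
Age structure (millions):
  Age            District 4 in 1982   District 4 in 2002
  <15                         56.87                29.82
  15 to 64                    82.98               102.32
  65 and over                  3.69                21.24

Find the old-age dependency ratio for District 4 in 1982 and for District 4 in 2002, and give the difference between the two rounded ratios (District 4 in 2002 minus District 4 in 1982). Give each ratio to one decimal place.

District 4 in 1982: 4.4
District 4 in 2002: 20.8
Difference: +16.4

District 4 in 1982: 3.69 / 82.98 × 100 = 4.4
District 4 in 2002: 21.24 / 102.32 × 100 = 20.8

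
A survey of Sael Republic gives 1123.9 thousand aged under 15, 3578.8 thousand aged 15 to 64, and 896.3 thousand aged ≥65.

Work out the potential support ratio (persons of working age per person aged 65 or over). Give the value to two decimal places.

Potential support ratio = 3578.8 / 896.3 = 3.99

Potential support ratio: 3.99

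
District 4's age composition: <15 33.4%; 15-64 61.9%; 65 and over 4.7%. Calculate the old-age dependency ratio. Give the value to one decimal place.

Old-age dependency ratio = 4.7 / 61.9 × 100 = 7.6

Old-age dependency ratio: 7.6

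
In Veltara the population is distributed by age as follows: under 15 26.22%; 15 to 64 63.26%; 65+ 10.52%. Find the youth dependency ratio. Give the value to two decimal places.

Youth dependency ratio = 26.22 / 63.26 × 100 = 41.45

Youth dependency ratio: 41.45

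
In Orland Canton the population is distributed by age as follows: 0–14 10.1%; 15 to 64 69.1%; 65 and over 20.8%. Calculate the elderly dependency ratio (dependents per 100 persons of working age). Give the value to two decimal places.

Old-age dependency ratio = 20.8 / 69.1 × 100 = 30.10

Old-age dependency ratio: 30.10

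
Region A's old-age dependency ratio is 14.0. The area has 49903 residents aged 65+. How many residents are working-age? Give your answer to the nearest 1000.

Old-age dependency ratio = elderly / working-age × 100
14.0 = 49903 / W × 100
⇒ 356000

Working-age: 356000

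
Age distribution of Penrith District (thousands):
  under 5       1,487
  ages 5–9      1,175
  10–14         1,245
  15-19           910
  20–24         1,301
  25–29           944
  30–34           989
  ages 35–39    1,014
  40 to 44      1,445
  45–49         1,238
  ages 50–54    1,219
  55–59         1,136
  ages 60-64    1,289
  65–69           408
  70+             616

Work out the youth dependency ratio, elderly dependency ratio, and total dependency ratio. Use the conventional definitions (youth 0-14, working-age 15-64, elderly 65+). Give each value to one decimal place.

0–14: 1,487 + 1,175 + 1,245 = 3,907
15–64: 910 + 1,301 + 944 + 989 + 1,014 + 1,445 + 1,238 + 1,219 + 1,136 + 1,289 = 11,485
65+: 408 + 616 = 1,024
Youth dependency ratio = 3,907 / 11,485 × 100 = 34.0
Old-age dependency ratio = 1,024 / 11,485 × 100 = 8.9
Total dependency ratio = (3,907 + 1,024) / 11,485 × 100 = 4,931 / 11,485 × 100 = 42.9

Youth dependency ratio: 34.0
Old-age dependency ratio: 8.9
Total dependency ratio: 42.9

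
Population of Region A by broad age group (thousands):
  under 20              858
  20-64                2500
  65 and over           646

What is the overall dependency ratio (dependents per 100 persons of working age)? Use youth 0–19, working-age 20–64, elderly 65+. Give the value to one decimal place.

Total dependency ratio = (858 + 646) / 2500 × 100 = 1504 / 2500 × 100 = 60.2

Total dependency ratio: 60.2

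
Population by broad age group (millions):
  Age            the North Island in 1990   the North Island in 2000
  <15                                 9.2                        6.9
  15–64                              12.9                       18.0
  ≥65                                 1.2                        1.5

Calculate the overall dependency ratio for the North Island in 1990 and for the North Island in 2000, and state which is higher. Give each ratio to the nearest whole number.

the North Island in 1990: (9.2 + 1.2) / 12.9 × 100 = 10.4 / 12.9 × 100 = 81
the North Island in 2000: (6.9 + 1.5) / 18.0 × 100 = 8.4 / 18.0 × 100 = 47

the North Island in 1990: 81
the North Island in 2000: 47
Higher: the North Island in 1990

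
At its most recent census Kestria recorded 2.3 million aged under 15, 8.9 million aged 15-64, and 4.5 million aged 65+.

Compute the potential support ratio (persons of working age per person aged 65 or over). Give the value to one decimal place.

Potential support ratio = 8.9 / 4.5 = 2.0

Potential support ratio: 2.0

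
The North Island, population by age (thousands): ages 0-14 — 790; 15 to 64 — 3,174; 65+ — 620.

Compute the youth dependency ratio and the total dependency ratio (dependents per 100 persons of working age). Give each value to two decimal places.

Youth dependency ratio = 790 / 3,174 × 100 = 24.89
Total dependency ratio = (790 + 620) / 3,174 × 100 = 1,410 / 3,174 × 100 = 44.42

Youth dependency ratio: 24.89
Total dependency ratio: 44.42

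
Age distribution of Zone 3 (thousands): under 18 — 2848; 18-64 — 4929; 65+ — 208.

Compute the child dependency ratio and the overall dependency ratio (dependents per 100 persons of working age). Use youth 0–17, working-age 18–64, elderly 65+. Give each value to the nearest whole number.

Youth dependency ratio: 58
Total dependency ratio: 62

Youth dependency ratio = 2848 / 4929 × 100 = 58
Total dependency ratio = (2848 + 208) / 4929 × 100 = 3056 / 4929 × 100 = 62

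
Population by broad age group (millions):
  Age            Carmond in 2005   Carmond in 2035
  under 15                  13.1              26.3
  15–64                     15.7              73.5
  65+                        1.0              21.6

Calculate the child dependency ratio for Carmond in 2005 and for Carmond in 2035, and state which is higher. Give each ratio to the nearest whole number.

Carmond in 2005: 13.1 / 15.7 × 100 = 83
Carmond in 2035: 26.3 / 73.5 × 100 = 36

Carmond in 2005: 83
Carmond in 2035: 36
Higher: Carmond in 2005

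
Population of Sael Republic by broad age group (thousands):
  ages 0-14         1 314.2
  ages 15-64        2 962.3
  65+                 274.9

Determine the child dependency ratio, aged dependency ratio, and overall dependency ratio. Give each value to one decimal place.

Youth dependency ratio = 1 314.2 / 2 962.3 × 100 = 44.4
Old-age dependency ratio = 274.9 / 2 962.3 × 100 = 9.3
Total dependency ratio = (1 314.2 + 274.9) / 2 962.3 × 100 = 1 589.1 / 2 962.3 × 100 = 53.6

Youth dependency ratio: 44.4
Old-age dependency ratio: 9.3
Total dependency ratio: 53.6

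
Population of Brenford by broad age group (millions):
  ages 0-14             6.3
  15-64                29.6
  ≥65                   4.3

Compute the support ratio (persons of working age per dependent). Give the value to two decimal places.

Support ratio = 29.6 / (6.3 + 4.3) = 29.6 / 10.6 = 2.79

Support ratio: 2.79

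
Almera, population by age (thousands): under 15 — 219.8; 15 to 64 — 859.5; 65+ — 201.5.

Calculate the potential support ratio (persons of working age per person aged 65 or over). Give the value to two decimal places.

Potential support ratio = 859.5 / 201.5 = 4.27

Potential support ratio: 4.27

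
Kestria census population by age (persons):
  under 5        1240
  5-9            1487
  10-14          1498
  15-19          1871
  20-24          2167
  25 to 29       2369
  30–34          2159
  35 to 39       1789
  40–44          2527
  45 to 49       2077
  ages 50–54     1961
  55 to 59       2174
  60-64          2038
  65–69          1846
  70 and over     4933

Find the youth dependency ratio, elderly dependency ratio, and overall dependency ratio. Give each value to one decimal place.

Youth dependency ratio: 20.0
Old-age dependency ratio: 32.1
Total dependency ratio: 52.1

0–14: 1240 + 1487 + 1498 = 4225
15–64: 1871 + 2167 + 2369 + 2159 + 1789 + 2527 + 2077 + 1961 + 2174 + 2038 = 21132
65+: 1846 + 4933 = 6779
Youth dependency ratio = 4225 / 21132 × 100 = 20.0
Old-age dependency ratio = 6779 / 21132 × 100 = 32.1
Total dependency ratio = (4225 + 6779) / 21132 × 100 = 11004 / 21132 × 100 = 52.1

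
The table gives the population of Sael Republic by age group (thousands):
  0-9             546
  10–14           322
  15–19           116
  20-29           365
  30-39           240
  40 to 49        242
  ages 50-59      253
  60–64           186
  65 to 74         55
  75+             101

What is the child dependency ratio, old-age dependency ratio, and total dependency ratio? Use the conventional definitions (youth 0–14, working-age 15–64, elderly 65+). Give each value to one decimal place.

Youth dependency ratio: 61.9
Old-age dependency ratio: 11.1
Total dependency ratio: 73.0

0–14: 546 + 322 = 868
15–64: 116 + 365 + 240 + 242 + 253 + 186 = 1,402
65+: 55 + 101 = 156
Youth dependency ratio = 868 / 1,402 × 100 = 61.9
Old-age dependency ratio = 156 / 1,402 × 100 = 11.1
Total dependency ratio = (868 + 156) / 1,402 × 100 = 1,024 / 1,402 × 100 = 73.0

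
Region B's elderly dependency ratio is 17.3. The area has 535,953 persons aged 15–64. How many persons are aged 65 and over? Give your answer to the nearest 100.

Aged 65 and over: 92,700

Old-age dependency ratio = elderly / working-age × 100
17.3 = E / 535,953 × 100
⇒ 92,700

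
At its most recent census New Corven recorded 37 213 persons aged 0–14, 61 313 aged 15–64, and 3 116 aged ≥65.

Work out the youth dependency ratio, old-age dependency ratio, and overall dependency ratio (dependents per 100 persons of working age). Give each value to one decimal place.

Youth dependency ratio: 60.7
Old-age dependency ratio: 5.1
Total dependency ratio: 65.8

Youth dependency ratio = 37 213 / 61 313 × 100 = 60.7
Old-age dependency ratio = 3 116 / 61 313 × 100 = 5.1
Total dependency ratio = (37 213 + 3 116) / 61 313 × 100 = 40 329 / 61 313 × 100 = 65.8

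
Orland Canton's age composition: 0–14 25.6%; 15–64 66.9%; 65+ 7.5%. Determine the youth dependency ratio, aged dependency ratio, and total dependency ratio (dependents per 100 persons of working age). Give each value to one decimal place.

Youth dependency ratio: 38.3
Old-age dependency ratio: 11.2
Total dependency ratio: 49.5

Youth dependency ratio = 25.6 / 66.9 × 100 = 38.3
Old-age dependency ratio = 7.5 / 66.9 × 100 = 11.2
Total dependency ratio = (25.6 + 7.5) / 66.9 × 100 = 33.1 / 66.9 × 100 = 49.5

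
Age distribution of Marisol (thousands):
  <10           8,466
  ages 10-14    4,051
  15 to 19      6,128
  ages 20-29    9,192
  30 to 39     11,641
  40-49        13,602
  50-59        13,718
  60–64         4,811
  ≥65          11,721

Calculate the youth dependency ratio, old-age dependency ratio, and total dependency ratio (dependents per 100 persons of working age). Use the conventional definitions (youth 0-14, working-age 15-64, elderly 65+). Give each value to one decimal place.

0–14: 8,466 + 4,051 = 12,517
15–64: 6,128 + 9,192 + 11,641 + 13,602 + 13,718 + 4,811 = 59,092
65+: 11,721
Youth dependency ratio = 12,517 / 59,092 × 100 = 21.2
Old-age dependency ratio = 11,721 / 59,092 × 100 = 19.8
Total dependency ratio = (12,517 + 11,721) / 59,092 × 100 = 24,238 / 59,092 × 100 = 41.0

Youth dependency ratio: 21.2
Old-age dependency ratio: 19.8
Total dependency ratio: 41.0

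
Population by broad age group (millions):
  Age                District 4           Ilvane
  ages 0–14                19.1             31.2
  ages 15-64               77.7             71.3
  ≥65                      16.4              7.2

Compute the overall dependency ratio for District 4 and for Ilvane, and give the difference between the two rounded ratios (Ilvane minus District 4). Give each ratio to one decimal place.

District 4: (19.1 + 16.4) / 77.7 × 100 = 35.5 / 77.7 × 100 = 45.7
Ilvane: (31.2 + 7.2) / 71.3 × 100 = 38.4 / 71.3 × 100 = 53.9

District 4: 45.7
Ilvane: 53.9
Difference: +8.2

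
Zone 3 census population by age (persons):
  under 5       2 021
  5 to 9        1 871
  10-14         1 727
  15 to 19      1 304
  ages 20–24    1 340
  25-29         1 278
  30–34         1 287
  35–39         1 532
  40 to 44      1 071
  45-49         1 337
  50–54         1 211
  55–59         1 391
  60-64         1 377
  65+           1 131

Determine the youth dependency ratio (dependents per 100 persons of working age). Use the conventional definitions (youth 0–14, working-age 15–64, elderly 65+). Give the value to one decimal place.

Youth dependency ratio: 42.8

0–14: 2 021 + 1 871 + 1 727 = 5 619
15–64: 1 304 + 1 340 + 1 278 + 1 287 + 1 532 + 1 071 + 1 337 + 1 211 + 1 391 + 1 377 = 13 128
65+: 1 131
Youth dependency ratio = 5 619 / 13 128 × 100 = 42.8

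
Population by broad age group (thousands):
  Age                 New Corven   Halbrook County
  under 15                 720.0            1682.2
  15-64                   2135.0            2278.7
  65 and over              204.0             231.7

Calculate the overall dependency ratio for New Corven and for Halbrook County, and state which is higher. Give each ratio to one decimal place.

New Corven: (720.0 + 204.0) / 2135.0 × 100 = 924.0 / 2135.0 × 100 = 43.3
Halbrook County: (1682.2 + 231.7) / 2278.7 × 100 = 1913.9 / 2278.7 × 100 = 84.0

New Corven: 43.3
Halbrook County: 84.0
Higher: Halbrook County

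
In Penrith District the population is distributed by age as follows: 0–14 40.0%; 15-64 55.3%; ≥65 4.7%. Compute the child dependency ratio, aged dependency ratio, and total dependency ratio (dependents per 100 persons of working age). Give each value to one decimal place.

Youth dependency ratio: 72.3
Old-age dependency ratio: 8.5
Total dependency ratio: 80.8

Youth dependency ratio = 40.0 / 55.3 × 100 = 72.3
Old-age dependency ratio = 4.7 / 55.3 × 100 = 8.5
Total dependency ratio = (40.0 + 4.7) / 55.3 × 100 = 44.7 / 55.3 × 100 = 80.8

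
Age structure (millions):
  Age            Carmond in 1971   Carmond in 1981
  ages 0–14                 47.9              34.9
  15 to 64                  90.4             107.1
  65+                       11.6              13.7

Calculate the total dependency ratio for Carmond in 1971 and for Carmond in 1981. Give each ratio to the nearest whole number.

Carmond in 1971: 66
Carmond in 1981: 45

Carmond in 1971: (47.9 + 11.6) / 90.4 × 100 = 59.5 / 90.4 × 100 = 66
Carmond in 1981: (34.9 + 13.7) / 107.1 × 100 = 48.6 / 107.1 × 100 = 45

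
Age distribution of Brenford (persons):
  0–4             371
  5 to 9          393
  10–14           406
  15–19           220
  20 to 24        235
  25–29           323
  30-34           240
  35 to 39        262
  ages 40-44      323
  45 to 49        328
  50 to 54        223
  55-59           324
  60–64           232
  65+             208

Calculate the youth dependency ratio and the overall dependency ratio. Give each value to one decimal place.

0–14: 371 + 393 + 406 = 1 170
15–64: 220 + 235 + 323 + 240 + 262 + 323 + 328 + 223 + 324 + 232 = 2 710
65+: 208
Youth dependency ratio = 1 170 / 2 710 × 100 = 43.2
Total dependency ratio = (1 170 + 208) / 2 710 × 100 = 1 378 / 2 710 × 100 = 50.8

Youth dependency ratio: 43.2
Total dependency ratio: 50.8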